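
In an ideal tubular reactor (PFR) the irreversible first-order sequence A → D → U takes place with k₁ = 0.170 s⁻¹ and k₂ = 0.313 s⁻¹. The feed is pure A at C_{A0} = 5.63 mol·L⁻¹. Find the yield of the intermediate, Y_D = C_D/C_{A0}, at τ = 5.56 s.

For first-order series with pure A initially, C_D(τ) = k₁C_{A0}/(k₂−k₁)·(e^(−k₁τ) − e^(−k₂τ)).
e^(−k₁τ) = e^(−0.170×5.56) = e^(−0.9452) = 0.3886; e^(−k₂τ) = e^(−1.740) = 0.1755.
C_D = 0.170×5.63/(0.313−0.170) × (0.3886−0.1755) = 6.693×0.2131 = 1.426 mol·L⁻¹.
Y_D = C_D/C_{A0} = 1.426/5.63 = 0.253.

0.253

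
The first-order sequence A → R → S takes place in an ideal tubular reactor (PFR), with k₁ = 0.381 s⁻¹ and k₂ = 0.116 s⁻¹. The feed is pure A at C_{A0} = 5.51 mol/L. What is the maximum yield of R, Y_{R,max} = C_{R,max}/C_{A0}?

0.594

At the optimum, C_{R,max}/C_{A0} = (k₁/k₂)^[k₂/(k₂−k₁)].
= (0.381/0.116)^(0.116/(0.116−0.381)) = (3.284)^(-0.4377) = 0.5942.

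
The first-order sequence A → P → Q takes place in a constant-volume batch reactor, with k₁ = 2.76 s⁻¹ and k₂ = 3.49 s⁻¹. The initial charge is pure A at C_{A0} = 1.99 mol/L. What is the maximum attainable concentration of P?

0.648 mol/L

At the optimum, C_{P,max}/C_{A0} = (k₁/k₂)^[k₂/(k₂−k₁)].
= (2.76/3.49)^(3.49/(3.49−2.76)) = (0.7908)^(4.781) = 0.3257.
C_{P,max} = 0.3257×1.99 = 0.648 mol/L.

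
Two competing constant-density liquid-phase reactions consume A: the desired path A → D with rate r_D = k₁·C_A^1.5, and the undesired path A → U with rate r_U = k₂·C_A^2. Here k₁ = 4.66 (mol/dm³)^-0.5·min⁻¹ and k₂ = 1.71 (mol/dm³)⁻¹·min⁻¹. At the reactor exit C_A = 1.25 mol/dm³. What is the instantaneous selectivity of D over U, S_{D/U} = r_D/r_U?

2.44

S_{D/U} = r_D/r_U = (k₁·C_A^1.5)/(k₂·C_A^2) = (k₁/k₂)·C_A^-0.5.
= (4.66×1.250^1.5) / (1.71×1.250^2) = 6.513/2.672 = 2.44.
The undesired path is higher order in A, so low C_A (CSTR or dilute feed) favours D.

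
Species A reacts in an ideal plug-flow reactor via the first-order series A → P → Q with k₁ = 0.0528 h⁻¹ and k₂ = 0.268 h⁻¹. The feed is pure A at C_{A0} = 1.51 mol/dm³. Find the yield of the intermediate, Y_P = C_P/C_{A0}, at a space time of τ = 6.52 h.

0.131

For first-order series with pure A initially, C_P(τ) = k₁C_{A0}/(k₂−k₁)·(e^(−k₁τ) − e^(−k₂τ)).
e^(−k₁τ) = e^(−0.0528×6.52) = e^(−0.3443) = 0.7087; e^(−k₂τ) = e^(−1.747) = 0.1742.
C_P = 0.0528×1.51/(0.268−0.0528) × (0.7087−0.1742) = 0.3705×0.5345 = 0.1980 mol/dm³.
Y_P = C_P/C_{A0} = 0.1980/1.51 = 0.131.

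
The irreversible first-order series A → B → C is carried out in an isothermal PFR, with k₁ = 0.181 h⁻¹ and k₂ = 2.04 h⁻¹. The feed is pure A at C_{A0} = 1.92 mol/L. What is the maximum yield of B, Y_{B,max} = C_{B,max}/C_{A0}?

At the optimum, C_{B,max}/C_{A0} = (k₁/k₂)^[k₂/(k₂−k₁)].
= (0.181/2.04)^(2.04/(2.04−0.181)) = (0.08873)^(1.097) = 0.07009.

0.0701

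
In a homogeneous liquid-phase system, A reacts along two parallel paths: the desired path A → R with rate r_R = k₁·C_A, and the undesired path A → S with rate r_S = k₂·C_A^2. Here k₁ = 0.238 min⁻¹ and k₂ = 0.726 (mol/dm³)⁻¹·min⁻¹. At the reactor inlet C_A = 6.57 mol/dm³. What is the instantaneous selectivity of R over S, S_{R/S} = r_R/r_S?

0.0499

S_{R/S} = r_R/r_S = (k₁·C_A)/(k₂·C_A^2) = (k₁/k₂)·C_A⁻¹.
= (0.238×6.570) / (0.726×6.570^2) = 1.564/31.34 = 0.0499.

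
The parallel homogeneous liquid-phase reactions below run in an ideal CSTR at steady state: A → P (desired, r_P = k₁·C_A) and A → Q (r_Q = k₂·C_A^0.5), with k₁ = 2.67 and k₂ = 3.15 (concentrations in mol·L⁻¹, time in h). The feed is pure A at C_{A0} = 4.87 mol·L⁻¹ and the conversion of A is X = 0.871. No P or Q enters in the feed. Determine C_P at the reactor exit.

Exit C_A = C_{A0}(1−X) = 4.87×0.129 = 0.6282 mol·L⁻¹.
A CSTR operates uniformly at the exit composition, giving r_P = 1.677 and r_Q = 2.497 (each k·C_A^n at C_A = 0.6282).
Fraction of consumed A going to P: r_P/(r_P+r_Q) = 0.4019.
C_P = 0.4019·C_{A0}·X = 0.4019×4.87×0.871 = 1.70 mol·L⁻¹.

1.70 mol·L⁻¹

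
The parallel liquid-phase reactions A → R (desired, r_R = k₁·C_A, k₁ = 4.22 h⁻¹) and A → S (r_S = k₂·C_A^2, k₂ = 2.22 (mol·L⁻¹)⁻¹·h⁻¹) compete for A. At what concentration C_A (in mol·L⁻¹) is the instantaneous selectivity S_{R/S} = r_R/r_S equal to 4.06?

0.468 mol·L⁻¹

S_{R/S} = (k₁/k₂)·C_A⁻¹ ⇒ C_A = (S·k₂/k₁)^(-1).
= (4.06×2.22/4.22)^(-1) = (2.136)^(-1) = 0.468 mol·L⁻¹.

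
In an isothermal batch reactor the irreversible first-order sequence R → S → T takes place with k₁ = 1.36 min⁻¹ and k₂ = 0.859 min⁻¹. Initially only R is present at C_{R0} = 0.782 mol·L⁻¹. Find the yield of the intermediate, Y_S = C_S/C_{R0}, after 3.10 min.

The intermediate concentration in a first-order A→B→C sequence is C_S = k₁C_{R0}(e^(−k₁t) − e^(−k₂t))/(k₂−k₁).
e^(−k₁t) = e^(−1.36×3.10) = e^(−4.216) = 0.01476; e^(−k₂t) = e^(−2.663) = 0.06975.
C_S = 1.36×0.782/(0.859−1.36) × (0.01476−0.06975) = (-2.123)×(-0.05499) = 0.1167 mol·L⁻¹.
Y_S = C_S/C_{R0} = 0.1167/0.782 = 0.149.

0.149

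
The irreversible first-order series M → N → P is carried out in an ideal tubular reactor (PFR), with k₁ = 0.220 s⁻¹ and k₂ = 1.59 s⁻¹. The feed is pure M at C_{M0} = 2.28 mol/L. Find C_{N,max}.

0.230 mol/L

At the optimum, C_{N,max}/C_{M0} = (k₁/k₂)^[k₂/(k₂−k₁)].
= (0.220/1.59)^(1.59/(1.59−0.220)) = (0.1384)^(1.161) = 0.1007.
C_{N,max} = 0.1007×2.28 = 0.230 mol/L.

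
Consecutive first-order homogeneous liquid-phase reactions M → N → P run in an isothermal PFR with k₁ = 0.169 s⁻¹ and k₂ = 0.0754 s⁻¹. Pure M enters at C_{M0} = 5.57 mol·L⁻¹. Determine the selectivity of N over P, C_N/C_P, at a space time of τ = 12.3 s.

For first-order series with pure M initially, C_N(τ) = k₁C_{M0}/(k₂−k₁)·(e^(−k₁τ) − e^(−k₂τ)).
e^(−k₁τ) = e^(−0.169×12.3) = e^(−2.079) = 0.1251; e^(−k₂τ) = e^(−0.9274) = 0.3956.
C_N = 0.169×5.57/(0.0754−0.169) × (0.1251−0.3956) = (-10.06)×(-0.2705) = 2.720 mol·L⁻¹.
C_M = C_{M0}e^(−k₁τ) = 0.6968 mol·L⁻¹, so C_P = C_{M0}−C_M−C_N = 2.153 mol·L⁻¹; C_N/C_P = 1.26.

1.26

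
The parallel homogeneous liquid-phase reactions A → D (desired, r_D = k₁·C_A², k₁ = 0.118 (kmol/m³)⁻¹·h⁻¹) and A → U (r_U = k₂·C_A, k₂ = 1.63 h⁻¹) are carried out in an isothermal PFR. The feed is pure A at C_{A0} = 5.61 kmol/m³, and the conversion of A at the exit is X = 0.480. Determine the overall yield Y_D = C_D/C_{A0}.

C_A = C_{A0}(1−X) = 2.917 kmol/m³.
Along a PFR/batch, dC_U/dC_A = −r_U/(r_D+r_U) = −k₂/(k₂+k₁·C_A).
Integrating from C_{A0} to C_A: C_U = (1.63/0.118)·ln[(1.63+0.118·5.61)/(1.63+0.118·2.92)] = 13.81·ln(2.292/1.974) = 2.062 kmol/m³.
Then C_D = (C_{A0}−C_A) − C_U = 2.693 − 2.062 = 0.6313 kmol/m³.
Y_D = C_D/C_{A0} = 0.6313/5.61 = 0.113.

0.113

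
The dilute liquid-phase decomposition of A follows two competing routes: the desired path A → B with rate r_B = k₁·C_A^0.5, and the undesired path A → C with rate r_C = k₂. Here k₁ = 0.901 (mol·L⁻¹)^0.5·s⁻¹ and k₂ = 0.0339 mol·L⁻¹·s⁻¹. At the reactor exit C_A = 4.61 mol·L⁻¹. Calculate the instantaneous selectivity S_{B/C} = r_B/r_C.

57.1

S_{B/C} = r_B/r_C = (k₁·C_A^0.5)/(k₂) = (k₁/k₂)·C_A^0.5.
= (0.901×4.610^0.5) / (0.0339) = 1.935/0.03390 = 57.1.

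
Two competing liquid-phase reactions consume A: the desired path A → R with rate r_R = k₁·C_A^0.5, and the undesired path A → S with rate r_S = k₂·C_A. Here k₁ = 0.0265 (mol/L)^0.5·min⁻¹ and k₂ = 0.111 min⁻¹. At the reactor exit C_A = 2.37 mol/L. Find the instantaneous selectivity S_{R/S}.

S_{R/S} = r_R/r_S = (k₁·C_A^0.5)/(k₂·C_A) = (k₁/k₂)·C_A^-0.5.
= (0.0265×2.370^0.5) / (0.111×2.370) = 0.04080/0.2631 = 0.155.
The undesired path is higher order in A, so low C_A (CSTR or dilute feed) favours R.

0.155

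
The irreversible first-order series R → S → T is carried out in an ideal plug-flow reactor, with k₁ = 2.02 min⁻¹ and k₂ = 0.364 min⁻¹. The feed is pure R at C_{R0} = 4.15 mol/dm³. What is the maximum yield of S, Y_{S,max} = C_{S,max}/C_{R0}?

0.686

For a first-order series the maximum intermediate yield is C_{S,max}/C_{R0} = (k₁/k₂)^[k₂/(k₂−k₁)].
= (2.02/0.364)^(0.364/(0.364−2.02)) = (5.549)^(-0.2198) = 0.6861.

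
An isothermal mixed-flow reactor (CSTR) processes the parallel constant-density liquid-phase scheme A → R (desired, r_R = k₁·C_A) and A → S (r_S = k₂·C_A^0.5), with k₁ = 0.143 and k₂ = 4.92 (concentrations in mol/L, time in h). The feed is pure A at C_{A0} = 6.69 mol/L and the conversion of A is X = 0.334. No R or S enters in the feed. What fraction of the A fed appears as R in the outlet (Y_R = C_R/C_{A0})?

0.0193

Exit C_A = C_{A0}(1−X) = 6.69×0.666 = 4.456 mol/L.
A CSTR operates uniformly at the exit composition, giving r_R = 0.6371 and r_S = 10.39 (each k·C_A^n at C_A = 4.456).
Fraction of consumed A going to R: r_R/(r_R+r_S) = 0.05780.
C_R = 0.05780·C_{A0}·X = 0.05780×6.69×0.334 = 0.129 mol/L; Y_R = C_R/C_{A0} = 0.0193.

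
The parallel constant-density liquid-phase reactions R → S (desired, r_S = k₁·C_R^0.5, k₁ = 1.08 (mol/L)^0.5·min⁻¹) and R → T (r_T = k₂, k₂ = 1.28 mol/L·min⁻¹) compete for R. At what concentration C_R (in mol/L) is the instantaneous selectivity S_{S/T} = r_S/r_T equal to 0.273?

0.105 mol/L

S_{S/T} = (k₁/k₂)·C_R^0.5 ⇒ C_R = (S·k₂/k₁)^(2).
= (0.273×1.28/1.08)^(2) = (0.3236)^(2) = 0.105 mol/L.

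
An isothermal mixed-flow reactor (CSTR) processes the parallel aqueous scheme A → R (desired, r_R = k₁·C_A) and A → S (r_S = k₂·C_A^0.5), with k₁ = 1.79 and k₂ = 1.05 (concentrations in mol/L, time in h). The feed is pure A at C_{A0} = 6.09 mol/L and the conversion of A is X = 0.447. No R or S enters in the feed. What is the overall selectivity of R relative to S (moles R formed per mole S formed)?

Exit C_A = C_{A0}(1−X) = 6.09×0.553 = 3.368 mol/L.
Rates in a CSTR are evaluated at the outlet concentration: r_R = 1.79×3.368 = 6.028, r_S = 1.05×3.368^0.5 = 1.927.
Overall selectivity = C_R/C_S = r_Rτ/(r_Sτ) = r_R/r_S = 3.13.

3.13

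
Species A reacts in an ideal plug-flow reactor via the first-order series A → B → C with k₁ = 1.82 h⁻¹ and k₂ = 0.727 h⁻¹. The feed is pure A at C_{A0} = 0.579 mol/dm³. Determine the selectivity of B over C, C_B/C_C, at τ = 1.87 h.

0.626

The intermediate concentration in a first-order A→B→C sequence is C_B = k₁C_{A0}(e^(−k₁τ) − e^(−k₂τ))/(k₂−k₁).
e^(−k₁τ) = e^(−1.82×1.87) = e^(−3.403) = 0.03326; e^(−k₂τ) = e^(−1.359) = 0.2568.
C_B = 1.82×0.579/(0.727−1.82) × (0.03326−0.2568) = (-0.9641)×(-0.2235) = 0.2155 mol/dm³.
C_A = C_{A0}e^(−k₁τ) = 0.01926 mol/dm³, so C_C = C_{A0}−C_A−C_B = 0.3442 mol/dm³; C_B/C_C = 0.626.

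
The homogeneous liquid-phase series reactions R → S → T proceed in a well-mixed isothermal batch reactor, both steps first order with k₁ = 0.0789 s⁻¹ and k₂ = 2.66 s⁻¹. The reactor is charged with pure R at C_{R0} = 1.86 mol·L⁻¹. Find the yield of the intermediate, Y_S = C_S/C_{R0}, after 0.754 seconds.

For first-order series with pure R initially, C_S(t) = k₁C_{R0}/(k₂−k₁)·(e^(−k₁t) − e^(−k₂t)).
e^(−k₁t) = e^(−0.0789×0.754) = e^(−0.05949) = 0.9422; e^(−k₂t) = e^(−2.006) = 0.1346.
C_S = 0.0789×1.86/(2.66−0.0789) × (0.9422−0.1346) = 0.05686×0.8077 = 0.04592 mol·L⁻¹.
Y_S = C_S/C_{R0} = 0.04592/1.86 = 0.0247.

0.0247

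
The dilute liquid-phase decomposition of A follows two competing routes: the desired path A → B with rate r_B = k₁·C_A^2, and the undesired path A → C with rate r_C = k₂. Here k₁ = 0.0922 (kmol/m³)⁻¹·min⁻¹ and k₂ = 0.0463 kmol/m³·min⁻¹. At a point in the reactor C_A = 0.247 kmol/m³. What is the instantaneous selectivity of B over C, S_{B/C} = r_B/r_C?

S_{B/C} = r_B/r_C = (k₁·C_A^2)/(k₂) = (k₁/k₂)·C_A^2.
= (0.0922×0.2470^2) / (0.0463) = 0.005625/0.04630 = 0.121.
Since the desired path is higher order in A, keeping C_A high (PFR or concentrated feed) favours B.

0.121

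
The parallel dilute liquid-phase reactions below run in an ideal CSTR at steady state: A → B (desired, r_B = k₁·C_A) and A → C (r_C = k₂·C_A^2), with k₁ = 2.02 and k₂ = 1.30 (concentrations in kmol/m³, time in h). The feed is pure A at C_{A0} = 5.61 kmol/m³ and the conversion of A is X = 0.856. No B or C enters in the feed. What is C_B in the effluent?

Exit C_A = C_{A0}(1−X) = 5.61×0.144 = 0.8078 kmol/m³.
A CSTR operates uniformly at the exit composition, giving r_B = 1.632 and r_C = 0.8484 (each k·C_A^n at C_A = 0.8078).
Fraction of consumed A going to B: r_B/(r_B+r_C) = 0.6579.
C_B = 0.6579·C_{A0}·X = 0.6579×5.61×0.856 = 3.16 kmol/m³.

3.16 kmol/m³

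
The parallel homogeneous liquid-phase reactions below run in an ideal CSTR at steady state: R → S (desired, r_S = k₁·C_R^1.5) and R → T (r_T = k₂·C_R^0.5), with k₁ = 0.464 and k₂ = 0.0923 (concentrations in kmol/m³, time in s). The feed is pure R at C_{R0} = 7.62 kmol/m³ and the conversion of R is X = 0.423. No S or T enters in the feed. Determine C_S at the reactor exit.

Exit C_R = C_{R0}(1−X) = 7.62×0.577 = 4.397 kmol/m³.
In a CSTR the entire volume is at exit conditions, so r_S = 0.464×4.397^1.5 = 4.278 and r_T = 0.0923×4.397^0.5 = 0.1935.
Fraction of consumed R going to S: r_S/(r_S+r_T) = 0.9567.
C_S = 0.9567·C_{R0}·X = 0.9567×7.62×0.423 = 3.08 kmol/m³.

3.08 kmol/m³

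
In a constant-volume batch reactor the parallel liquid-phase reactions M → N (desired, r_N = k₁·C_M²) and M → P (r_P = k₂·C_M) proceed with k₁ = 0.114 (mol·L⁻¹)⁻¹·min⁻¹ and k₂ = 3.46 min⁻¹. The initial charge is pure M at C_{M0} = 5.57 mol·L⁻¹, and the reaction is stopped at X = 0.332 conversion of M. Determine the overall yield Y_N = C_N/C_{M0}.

0.0440

C_M = C_{M0}(1−X) = 3.721 mol·L⁻¹.
Along a PFR/batch, dC_P/dC_M = −r_P/(r_N+r_P) = −k₂/(k₂+k₁·C_M).
Integrating from C_{M0} to C_M: C_P = (3.46/0.114)·ln[(3.46+0.114·5.57)/(3.46+0.114·3.72)] = 30.35·ln(4.095/3.884) = 1.604 mol·L⁻¹.
Then C_N = (C_{M0}−C_M) − C_P = 1.849 − 1.604 = 0.2451 mol·L⁻¹.
Y_N = C_N/C_{M0} = 0.2451/5.57 = 0.0440.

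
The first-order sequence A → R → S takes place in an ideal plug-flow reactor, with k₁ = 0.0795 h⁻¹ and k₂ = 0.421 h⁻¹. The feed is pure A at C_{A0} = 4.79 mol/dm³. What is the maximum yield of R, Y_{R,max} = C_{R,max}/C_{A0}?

0.128

For a first-order series the maximum intermediate yield is C_{R,max}/C_{A0} = (k₁/k₂)^[k₂/(k₂−k₁)].
= (0.0795/0.421)^(0.421/(0.421−0.0795)) = (0.1888)^(1.233) = 0.1281.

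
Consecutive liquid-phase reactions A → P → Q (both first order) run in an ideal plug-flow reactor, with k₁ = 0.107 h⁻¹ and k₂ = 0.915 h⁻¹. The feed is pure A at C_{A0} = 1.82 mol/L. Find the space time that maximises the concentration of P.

The intermediate peaks when r₁ = r₂, i.e. k₁e^(−k₁τ) = k₂e^(−k₂τ), giving τ_opt = ln(k₂/k₁)/(k₂−k₁).
= ln(0.915/0.107)/(0.915−0.107) = ln(8.551)/0.8080 = 2.146/0.8080 = 2.66 h.

2.66 h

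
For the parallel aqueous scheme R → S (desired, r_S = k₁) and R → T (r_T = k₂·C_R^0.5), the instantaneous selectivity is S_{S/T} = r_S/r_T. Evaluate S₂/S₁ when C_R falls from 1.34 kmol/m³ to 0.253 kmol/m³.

S_{S/T} = (k₁/k₂)·C_R^-0.5, so S₂/S₁ = (C_{R,2}/C_{R,1})^-0.5.
= (0.253/1.34)^(-0.5) = (0.1888)^(-0.5) = 2.30.

2.30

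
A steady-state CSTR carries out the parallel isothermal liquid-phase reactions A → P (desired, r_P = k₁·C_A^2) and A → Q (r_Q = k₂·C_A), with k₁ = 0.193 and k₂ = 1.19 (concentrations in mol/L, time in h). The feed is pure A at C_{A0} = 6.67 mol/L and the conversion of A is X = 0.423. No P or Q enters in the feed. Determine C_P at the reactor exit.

Exit C_A = C_{A0}(1−X) = 6.67×0.577 = 3.849 mol/L.
In a CSTR the entire volume is at exit conditions, so r_P = 0.193×3.849^2 = 2.859 and r_Q = 1.19×3.849 = 4.580.
Fraction of consumed A going to P: r_P/(r_P+r_Q) = 0.3843.
C_P = 0.3843·C_{A0}·X = 0.3843×6.67×0.423 = 1.08 mol/L.

1.08 mol/L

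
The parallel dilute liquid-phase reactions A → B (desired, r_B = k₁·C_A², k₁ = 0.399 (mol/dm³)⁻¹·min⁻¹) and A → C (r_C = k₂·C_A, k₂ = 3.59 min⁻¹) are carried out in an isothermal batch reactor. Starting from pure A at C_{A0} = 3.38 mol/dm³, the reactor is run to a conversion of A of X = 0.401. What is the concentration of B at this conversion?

C_A = C_{A0}(1−X) = 2.025 mol/dm³.
Along a PFR/batch, dC_C/dC_A = −r_C/(r_B+r_C) = −k₂/(k₂+k₁·C_A).
Integrating from C_{A0} to C_A: C_C = (3.59/0.399)·ln[(3.59+0.399·3.38)/(3.59+0.399·2.02)] = 8.997·ln(4.939/4.398) = 1.043 mol/dm³.
Then C_B = (C_{A0}−C_A) − C_C = 1.355 − 1.043 = 0.3119 mol/dm³.

0.312 mol/dm³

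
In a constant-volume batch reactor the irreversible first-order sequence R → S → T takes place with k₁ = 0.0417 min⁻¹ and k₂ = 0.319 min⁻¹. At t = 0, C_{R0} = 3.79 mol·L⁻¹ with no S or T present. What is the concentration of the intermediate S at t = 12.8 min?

For first-order series with pure R initially, C_S(t) = k₁C_{R0}/(k₂−k₁)·(e^(−k₁t) − e^(−k₂t)).
e^(−k₁t) = e^(−0.0417×12.8) = e^(−0.5338) = 0.5864; e^(−k₂t) = e^(−4.083) = 0.01685.
C_S = 0.0417×3.79/(0.319−0.0417) × (0.5864−0.01685) = 0.5699×0.5695 = 0.3246 mol·L⁻¹.

0.325 mol·L⁻¹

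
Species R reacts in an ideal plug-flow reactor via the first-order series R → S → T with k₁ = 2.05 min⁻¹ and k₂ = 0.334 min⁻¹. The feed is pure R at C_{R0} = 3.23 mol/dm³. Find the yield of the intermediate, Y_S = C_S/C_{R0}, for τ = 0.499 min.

For first-order series with pure R initially, C_S(τ) = k₁C_{R0}/(k₂−k₁)·(e^(−k₁τ) − e^(−k₂τ)).
e^(−k₁τ) = e^(−2.05×0.499) = e^(−1.023) = 0.3595; e^(−k₂τ) = e^(−0.1667) = 0.8465.
C_S = 2.05×3.23/(0.334−2.05) × (0.3595−0.8465) = (-3.859)×(-0.4869) = 1.879 mol/dm³.
Y_S = C_S/C_{R0} = 1.879/3.23 = 0.582.

0.582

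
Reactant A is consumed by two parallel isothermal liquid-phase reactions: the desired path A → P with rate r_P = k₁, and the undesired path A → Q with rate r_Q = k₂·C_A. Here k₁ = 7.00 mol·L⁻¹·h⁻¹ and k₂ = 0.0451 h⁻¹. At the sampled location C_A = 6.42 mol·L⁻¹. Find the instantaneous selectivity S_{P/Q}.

24.2

S_{P/Q} = r_P/r_Q = (k₁)/(k₂·C_A) = (k₁/k₂)·C_A⁻¹.
= (7.00) / (0.0451×6.420) = 7.000/0.2895 = 24.2.
The undesired path is higher order in A, so low C_A (CSTR or dilute feed) favours P.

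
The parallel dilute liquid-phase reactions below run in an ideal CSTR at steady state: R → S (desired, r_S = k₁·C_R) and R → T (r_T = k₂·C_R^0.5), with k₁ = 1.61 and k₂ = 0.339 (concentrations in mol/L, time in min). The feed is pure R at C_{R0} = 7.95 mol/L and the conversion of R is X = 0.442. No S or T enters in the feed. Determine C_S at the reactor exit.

3.19 mol/L

Exit C_R = C_{R0}(1−X) = 7.95×0.558 = 4.436 mol/L.
Rates in a CSTR are evaluated at the outlet concentration: r_S = 1.61×4.436 = 7.142, r_T = 0.339×4.436^0.5 = 0.7140.
Fraction of consumed R going to S: r_S/(r_S+r_T) = 0.9091.
C_S = 0.9091·C_{R0}·X = 0.9091×7.95×0.442 = 3.19 mol/L.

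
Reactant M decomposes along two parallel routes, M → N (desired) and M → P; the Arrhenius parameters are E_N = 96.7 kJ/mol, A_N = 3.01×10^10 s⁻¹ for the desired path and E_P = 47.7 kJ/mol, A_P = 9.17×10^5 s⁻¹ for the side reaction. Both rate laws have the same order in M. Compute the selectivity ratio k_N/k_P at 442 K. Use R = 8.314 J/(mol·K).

0.0531

With equal orders, S_{N/P} = k_N/k_P = (A_N/A_P)·exp[(E_P−E_N)/(RT)].
(E_P−E_N)/(RT) = (47.7−96.7)×10³/(8.314×442) = -49000/3675 = -13.33.
k_N/k_P = (3.01×10^10/9.17×10^5)·exp(-13.33) = 32824 × 1.618×10^-6 = 0.0531.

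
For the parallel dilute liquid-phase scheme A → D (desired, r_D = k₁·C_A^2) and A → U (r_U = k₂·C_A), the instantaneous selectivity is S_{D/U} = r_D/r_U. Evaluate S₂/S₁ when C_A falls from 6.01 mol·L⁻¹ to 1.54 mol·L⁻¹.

0.256

S_{D/U} = (k₁/k₂)·C_A, so S₂/S₁ = (C_{A,2}/C_{A,1}).
= 1.54/6.01 = 0.256.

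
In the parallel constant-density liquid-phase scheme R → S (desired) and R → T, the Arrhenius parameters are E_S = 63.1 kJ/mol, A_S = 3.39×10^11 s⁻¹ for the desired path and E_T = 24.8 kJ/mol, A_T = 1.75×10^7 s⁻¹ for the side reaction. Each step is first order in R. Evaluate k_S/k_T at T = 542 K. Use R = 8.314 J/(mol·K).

3.94

With equal orders, S_{S/T} = k_S/k_T = (A_S/A_T)·exp[(E_T−E_S)/(RT)].
(E_T−E_S)/(RT) = (24.8−63.1)×10³/(8.314×542) = -38300/4506 = -8.499.
k_S/k_T = (3.39×10^11/1.75×10^7)·exp(-8.499) = 19371 × 2.036×10^-4 = 3.94.
Since E_S > E_T, raising the temperature improves selectivity toward S.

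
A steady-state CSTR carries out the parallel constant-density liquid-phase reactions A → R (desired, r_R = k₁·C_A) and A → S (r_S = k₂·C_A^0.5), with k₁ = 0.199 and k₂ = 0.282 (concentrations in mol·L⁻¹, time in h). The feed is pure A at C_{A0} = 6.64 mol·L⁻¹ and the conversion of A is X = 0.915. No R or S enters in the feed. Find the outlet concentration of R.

2.11 mol·L⁻¹

Exit C_A = C_{A0}(1−X) = 6.64×0.0850 = 0.5644 mol·L⁻¹.
A CSTR operates uniformly at the exit composition, giving r_R = 0.1123 and r_S = 0.2119 (each k·C_A^n at C_A = 0.5644).
Fraction of consumed A going to R: r_R/(r_R+r_S) = 0.3465.
C_R = 0.3465·C_{A0}·X = 0.3465×6.64×0.915 = 2.11 mol·L⁻¹.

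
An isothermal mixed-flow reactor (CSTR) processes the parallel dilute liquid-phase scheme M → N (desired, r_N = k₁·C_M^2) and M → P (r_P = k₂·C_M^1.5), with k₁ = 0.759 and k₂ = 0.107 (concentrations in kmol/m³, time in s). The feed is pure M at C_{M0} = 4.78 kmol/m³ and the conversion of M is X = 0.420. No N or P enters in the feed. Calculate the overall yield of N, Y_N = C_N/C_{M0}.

0.387

Exit C_M = C_{M0}(1−X) = 4.78×0.580 = 2.772 kmol/m³.
Rates in a CSTR are evaluated at the outlet concentration: r_N = 0.759×2.772^2 = 5.834, r_P = 0.107×2.772^1.5 = 0.4939.
Fraction of consumed M going to N: r_N/(r_N+r_P) = 0.9219.
C_N = 0.9219·C_{M0}·X = 0.9219×4.78×0.420 = 1.85 kmol/m³; Y_N = C_N/C_{M0} = 0.387.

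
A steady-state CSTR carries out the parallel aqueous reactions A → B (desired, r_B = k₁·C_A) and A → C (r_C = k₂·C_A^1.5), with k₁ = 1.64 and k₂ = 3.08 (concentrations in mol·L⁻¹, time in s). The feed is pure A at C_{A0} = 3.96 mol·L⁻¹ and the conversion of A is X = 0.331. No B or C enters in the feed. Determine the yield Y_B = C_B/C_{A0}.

0.0816

Exit C_A = C_{A0}(1−X) = 3.96×0.669 = 2.649 mol·L⁻¹.
A CSTR operates uniformly at the exit composition, giving r_B = 4.345 and r_C = 13.28 (each k·C_A^n at C_A = 2.649).
Fraction of consumed A going to B: r_B/(r_B+r_C) = 0.2465.
C_B = 0.2465·C_{A0}·X = 0.2465×3.96×0.331 = 0.323 mol·L⁻¹; Y_B = C_B/C_{A0} = 0.0816.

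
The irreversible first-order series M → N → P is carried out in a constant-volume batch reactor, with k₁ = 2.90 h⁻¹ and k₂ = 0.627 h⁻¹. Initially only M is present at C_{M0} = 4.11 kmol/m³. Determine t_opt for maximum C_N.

0.674 h

The intermediate peaks when r₁ = r₂, i.e. k₁e^(−k₁t) = k₂e^(−k₂t), giving t_opt = ln(k₂/k₁)/(k₂−k₁).
= ln(0.627/2.90)/(0.627−2.90) = ln(0.2162)/-2.273 = -1.532/-2.273 = 0.674 h.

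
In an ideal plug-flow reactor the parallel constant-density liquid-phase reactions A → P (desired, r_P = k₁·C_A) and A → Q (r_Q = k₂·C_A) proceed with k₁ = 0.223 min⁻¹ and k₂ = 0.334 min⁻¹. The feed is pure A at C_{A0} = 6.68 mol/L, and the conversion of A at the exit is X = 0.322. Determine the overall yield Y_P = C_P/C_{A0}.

C_A = C_{A0}(1−X) = 4.529 mol/L.
Both paths are first order in A, so the instantaneous fraction to P is constant: dC_P/d(−C_A) = k₁/(k₁+k₂) = 0.4004.
C_P = 0.4004·(C_{A0}−C_A) = 0.4004×2.151 = 0.861 mol/L.
Y_P = C_P/C_{A0} = 0.8612/6.68 = 0.129.

0.129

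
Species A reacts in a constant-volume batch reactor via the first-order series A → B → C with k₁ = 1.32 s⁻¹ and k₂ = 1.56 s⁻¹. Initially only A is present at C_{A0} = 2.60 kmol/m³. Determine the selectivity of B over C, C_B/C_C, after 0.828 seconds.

0.999

The intermediate concentration in a first-order A→B→C sequence is C_B = k₁C_{A0}(e^(−k₁t) − e^(−k₂t))/(k₂−k₁).
e^(−k₁t) = e^(−1.32×0.828) = e^(−1.093) = 0.3352; e^(−k₂t) = e^(−1.292) = 0.2748.
C_B = 1.32×2.60/(1.56−1.32) × (0.3352−0.2748) = 14.30×0.06041 = 0.8639 kmol/m³.
C_A = C_{A0}e^(−k₁t) = 0.8716 kmol/m³, so C_C = C_{A0}−C_A−C_B = 0.8645 kmol/m³; C_B/C_C = 0.999.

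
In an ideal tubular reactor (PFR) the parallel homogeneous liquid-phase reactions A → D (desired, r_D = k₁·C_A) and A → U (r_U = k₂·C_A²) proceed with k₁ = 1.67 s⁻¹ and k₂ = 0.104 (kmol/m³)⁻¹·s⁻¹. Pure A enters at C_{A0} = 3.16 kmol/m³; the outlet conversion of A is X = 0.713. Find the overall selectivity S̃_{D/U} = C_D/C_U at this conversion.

C_A = C_{A0}(1−X) = 0.9069 kmol/m³.
Along a PFR/batch, dC_D/dC_A = −r_D/(r_D+r_U) = −k₁/(k₁+k₂·C_A).
Integrating from C_{A0} to C_A: C_D = (1.67/0.104)·ln[(1.67+0.104·3.16)/(1.67+0.104·0.907)] = 16.06·ln(1.999/1.764) = 2.002 kmol/m³.
C_U = (C_{A0}−C_A)−C_D = 0.2507 kmol/m³; S̃_{D/U} = 2.002/0.2507 = 7.99.

7.99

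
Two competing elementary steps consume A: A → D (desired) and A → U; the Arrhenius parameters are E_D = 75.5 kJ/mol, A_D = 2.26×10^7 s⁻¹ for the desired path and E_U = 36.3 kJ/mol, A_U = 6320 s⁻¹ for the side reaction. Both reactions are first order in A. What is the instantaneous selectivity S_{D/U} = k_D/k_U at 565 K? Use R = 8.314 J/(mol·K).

With equal orders, S_{D/U} = k_D/k_U = (A_D/A_U)·exp[(E_U−E_D)/(RT)].
(E_U−E_D)/(RT) = (36.3−75.5)×10³/(8.314×565) = -39200/4697 = -8.345.
k_D/k_U = (2.26×10^7/6320)·exp(-8.345) = 3576 × 2.376×10^-4 = 0.850.

0.850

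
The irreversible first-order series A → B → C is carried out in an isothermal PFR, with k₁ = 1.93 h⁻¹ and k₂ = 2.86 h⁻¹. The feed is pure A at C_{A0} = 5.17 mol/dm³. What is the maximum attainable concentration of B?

1.54 mol/dm³

Evaluating C_B at τ_opt = ln(k₂/k₁)/(k₂−k₁) gives C_{B,max}/C_{A0} = (k₁/k₂)^[k₂/(k₂−k₁)].
= (1.93/2.86)^(2.86/(2.86−1.93)) = (0.6748)^(3.075) = 0.2983.
C_{B,max} = 0.2983×5.17 = 1.54 mol/dm³.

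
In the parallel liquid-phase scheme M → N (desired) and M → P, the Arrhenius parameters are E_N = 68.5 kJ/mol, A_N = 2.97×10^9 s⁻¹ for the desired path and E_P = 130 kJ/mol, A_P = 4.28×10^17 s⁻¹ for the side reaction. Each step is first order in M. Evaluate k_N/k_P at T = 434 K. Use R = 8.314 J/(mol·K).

0.175

Since both paths have the same order in M, the concentration cancels and S_{N/P} = k_N/k_P = (A_N/A_P)·exp[(E_P−E_N)/(RT)].
(E_P−E_N)/(RT) = (130−68.5)×10³/(8.314×434) = 61500/3608 = 17.04.
k_N/k_P = (2.97×10^9/4.28×10^17)·exp(17.04) = 6.939×10^-9 × 2.525×10^7 = 0.175.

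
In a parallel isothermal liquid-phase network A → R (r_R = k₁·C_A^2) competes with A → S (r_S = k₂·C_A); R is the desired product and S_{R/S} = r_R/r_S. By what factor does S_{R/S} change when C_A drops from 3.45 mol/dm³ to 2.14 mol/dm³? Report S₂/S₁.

0.620

S_{R/S} = (k₁/k₂)·C_A, so S₂/S₁ = (C_{A,2}/C_{A,1}).
= 2.14/3.45 = 0.620.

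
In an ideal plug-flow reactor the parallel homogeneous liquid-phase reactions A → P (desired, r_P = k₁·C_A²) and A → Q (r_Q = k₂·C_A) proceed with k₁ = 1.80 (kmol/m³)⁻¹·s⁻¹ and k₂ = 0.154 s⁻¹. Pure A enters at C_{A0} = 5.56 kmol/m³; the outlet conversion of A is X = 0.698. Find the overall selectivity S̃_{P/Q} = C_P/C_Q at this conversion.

38.0

C_A = C_{A0}(1−X) = 1.679 kmol/m³.
Along a PFR/batch, dC_Q/dC_A = −r_Q/(r_P+r_Q) = −k₂/(k₂+k₁·C_A).
Integrating from C_{A0} to C_A: C_Q = (0.154/1.80)·ln[(0.154+1.80·5.56)/(0.154+1.80·1.68)] = 0.08556·ln(10.16/3.176) = 0.09949 kmol/m³.
Then C_P = (C_{A0}−C_A) − C_Q = 3.881 − 0.09949 = 3.781 kmol/m³.
S̃_{P/Q} = C_P/C_Q = 3.781/0.09949 = 38.0.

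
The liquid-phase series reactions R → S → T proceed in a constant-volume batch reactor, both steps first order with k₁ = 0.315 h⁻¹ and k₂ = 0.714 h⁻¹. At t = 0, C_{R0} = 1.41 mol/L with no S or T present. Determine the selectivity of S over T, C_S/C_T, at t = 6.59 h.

Solving the coupled first-order balances gives C_S(t) = [k₁/(k₂−k₁)]·C_{R0}·(e^(−k₁t) − e^(−k₂t)).
e^(−k₁t) = e^(−0.315×6.59) = e^(−2.076) = 0.1254; e^(−k₂t) = e^(−4.705) = 0.009048.
C_S = 0.315×1.41/(0.714−0.315) × (0.1254−0.009048) = 1.113×0.1164 = 0.1296 mol/L.
C_R = C_{R0}e^(−k₁t) = 0.1769 mol/L, so C_T = C_{R0}−C_R−C_S = 1.104 mol/L; C_S/C_T = 0.117.

0.117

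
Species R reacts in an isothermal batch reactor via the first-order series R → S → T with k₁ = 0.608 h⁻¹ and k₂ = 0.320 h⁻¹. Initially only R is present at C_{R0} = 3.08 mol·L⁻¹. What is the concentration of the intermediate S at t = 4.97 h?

For first-order series with pure R initially, C_S(t) = k₁C_{R0}/(k₂−k₁)·(e^(−k₁t) − e^(−k₂t)).
e^(−k₁t) = e^(−0.608×4.97) = e^(−3.022) = 0.04872; e^(−k₂t) = e^(−1.590) = 0.2038.
C_S = 0.608×3.08/(0.320−0.608) × (0.04872−0.2038) = (-6.502)×(-0.1551) = 1.009 mol·L⁻¹.

1.01 mol·L⁻¹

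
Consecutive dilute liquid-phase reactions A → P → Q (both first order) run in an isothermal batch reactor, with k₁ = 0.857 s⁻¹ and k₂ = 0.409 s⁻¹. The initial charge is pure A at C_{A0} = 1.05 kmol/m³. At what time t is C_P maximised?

1.65 s

Setting dC_P/dt = 0 gives t_opt = ln(k₂/k₁)/(k₂−k₁).
= ln(0.409/0.857)/(0.409−0.857) = ln(0.4772)/-0.4480 = -0.7397/-0.4480 = 1.65 s.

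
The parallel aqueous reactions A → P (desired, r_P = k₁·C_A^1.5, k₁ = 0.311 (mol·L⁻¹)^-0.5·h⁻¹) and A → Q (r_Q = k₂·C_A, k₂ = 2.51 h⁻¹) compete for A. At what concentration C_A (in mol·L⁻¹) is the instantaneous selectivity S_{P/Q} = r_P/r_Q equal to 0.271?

S_{P/Q} = (k₁/k₂)·C_A^0.5 ⇒ C_A = (S·k₂/k₁)^(2).
= (0.271×2.51/0.311)^(2) = (2.187)^(2) = 4.78 mol·L⁻¹.

4.78 mol·L⁻¹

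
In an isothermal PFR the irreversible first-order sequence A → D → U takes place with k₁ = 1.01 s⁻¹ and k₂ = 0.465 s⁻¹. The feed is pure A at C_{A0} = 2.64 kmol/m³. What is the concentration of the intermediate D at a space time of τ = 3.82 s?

Solving the coupled first-order balances gives C_D(τ) = [k₁/(k₂−k₁)]·C_{A0}·(e^(−k₁τ) − e^(−k₂τ)).
e^(−k₁τ) = e^(−1.01×3.82) = e^(−3.858) = 0.02111; e^(−k₂τ) = e^(−1.776) = 0.1693.
C_D = 1.01×2.64/(0.465−1.01) × (0.02111−0.1693) = (-4.892)×(-0.1482) = 0.7249 kmol/m³.

0.725 kmol/m³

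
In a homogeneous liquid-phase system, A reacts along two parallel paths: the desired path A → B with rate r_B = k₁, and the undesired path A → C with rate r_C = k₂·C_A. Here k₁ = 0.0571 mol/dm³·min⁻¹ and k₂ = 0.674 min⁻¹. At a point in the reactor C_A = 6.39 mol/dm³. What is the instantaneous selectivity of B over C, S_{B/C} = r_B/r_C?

S_{B/C} = r_B/r_C = (k₁)/(k₂·C_A) = (k₁/k₂)·C_A⁻¹.
= (0.0571) / (0.674×6.390) = 0.05710/4.307 = 0.0133.
The undesired path is higher order in A, so low C_A (CSTR or dilute feed) favours B.

0.0133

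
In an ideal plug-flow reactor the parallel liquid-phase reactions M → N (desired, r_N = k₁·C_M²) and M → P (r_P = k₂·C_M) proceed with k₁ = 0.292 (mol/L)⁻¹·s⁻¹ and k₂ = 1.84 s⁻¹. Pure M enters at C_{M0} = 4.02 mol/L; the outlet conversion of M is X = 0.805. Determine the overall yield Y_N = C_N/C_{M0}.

0.215

C_M = C_{M0}(1−X) = 0.7839 mol/L.
Along a PFR/batch, dC_P/dC_M = −r_P/(r_N+r_P) = −k₂/(k₂+k₁·C_M).
Integrating from C_{M0} to C_M: C_P = (1.84/0.292)·ln[(1.84+0.292·4.02)/(1.84+0.292·0.784)] = 6.301·ln(3.014/2.069) = 2.371 mol/L.
Then C_N = (C_{M0}−C_M) − C_P = 3.236 − 2.371 = 0.8655 mol/L.
Y_N = C_N/C_{M0} = 0.8655/4.02 = 0.215.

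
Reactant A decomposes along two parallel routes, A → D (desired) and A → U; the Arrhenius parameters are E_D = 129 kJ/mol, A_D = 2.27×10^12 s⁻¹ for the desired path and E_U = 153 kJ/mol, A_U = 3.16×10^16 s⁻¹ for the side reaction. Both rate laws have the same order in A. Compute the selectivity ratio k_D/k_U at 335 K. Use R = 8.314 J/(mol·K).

k_D/k_U = (A_D/A_U)·exp[−(E_D−E_U)/(RT)] = (A_D/A_U)·exp[(E_U−E_D)/(RT)].
(E_U−E_D)/(RT) = (153−129)×10³/(8.314×335) = 24000/2785 = 8.617.
k_D/k_U = (2.27×10^12/3.16×10^16)·exp(8.617) = 7.184×10^-5 × 5525 = 0.397.

0.397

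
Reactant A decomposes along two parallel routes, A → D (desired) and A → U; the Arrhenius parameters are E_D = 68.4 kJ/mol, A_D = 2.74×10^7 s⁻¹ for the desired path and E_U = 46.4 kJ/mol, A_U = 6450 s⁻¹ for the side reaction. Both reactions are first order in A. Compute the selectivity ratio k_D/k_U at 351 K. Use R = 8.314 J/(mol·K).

With equal orders, S_{D/U} = k_D/k_U = (A_D/A_U)·exp[(E_U−E_D)/(RT)].
(E_U−E_D)/(RT) = (46.4−68.4)×10³/(8.314×351) = -22000/2918 = -7.539.
k_D/k_U = (2.74×10^7/6450)·exp(-7.539) = 4248 × 5.320×10^-4 = 2.26.
Since E_D > E_U, raising the temperature improves selectivity toward D.

2.26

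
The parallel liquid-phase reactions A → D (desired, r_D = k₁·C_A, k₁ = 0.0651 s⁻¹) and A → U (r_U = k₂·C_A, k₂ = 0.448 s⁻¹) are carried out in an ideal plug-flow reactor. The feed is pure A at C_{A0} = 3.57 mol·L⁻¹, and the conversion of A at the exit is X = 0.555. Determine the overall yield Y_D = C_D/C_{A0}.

C_A = C_{A0}(1−X) = 1.589 mol·L⁻¹.
Both paths are first order in A, so the instantaneous fraction to D is constant: dC_D/d(−C_A) = k₁/(k₁+k₂) = 0.1269.
C_D = 0.1269·(C_{A0}−C_A) = 0.1269×1.981 = 0.251 mol·L⁻¹.
Y_D = C_D/C_{A0} = 0.2514/3.57 = 0.0704.

0.0704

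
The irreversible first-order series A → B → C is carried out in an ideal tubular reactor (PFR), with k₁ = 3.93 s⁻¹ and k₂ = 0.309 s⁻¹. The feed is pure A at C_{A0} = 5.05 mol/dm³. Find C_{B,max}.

4.06 mol/dm³

For a first-order series the maximum intermediate yield is C_{B,max}/C_{A0} = (k₁/k₂)^[k₂/(k₂−k₁)].
= (3.93/0.309)^(0.309/(0.309−3.93)) = (12.72)^(-0.08534) = 0.8049.
C_{B,max} = 0.8049×5.05 = 4.06 mol/dm³.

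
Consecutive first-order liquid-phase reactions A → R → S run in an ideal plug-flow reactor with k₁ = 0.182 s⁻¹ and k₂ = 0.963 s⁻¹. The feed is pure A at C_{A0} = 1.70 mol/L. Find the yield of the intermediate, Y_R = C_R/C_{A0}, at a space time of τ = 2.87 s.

The intermediate concentration in a first-order A→B→C sequence is C_R = k₁C_{A0}(e^(−k₁τ) − e^(−k₂τ))/(k₂−k₁).
e^(−k₁τ) = e^(−0.182×2.87) = e^(−0.5223) = 0.5931; e^(−k₂τ) = e^(−2.764) = 0.06305.
C_R = 0.182×1.70/(0.963−0.182) × (0.5931−0.06305) = 0.3962×0.5301 = 0.2100 mol/L.
Y_R = C_R/C_{A0} = 0.2100/1.70 = 0.124.

0.124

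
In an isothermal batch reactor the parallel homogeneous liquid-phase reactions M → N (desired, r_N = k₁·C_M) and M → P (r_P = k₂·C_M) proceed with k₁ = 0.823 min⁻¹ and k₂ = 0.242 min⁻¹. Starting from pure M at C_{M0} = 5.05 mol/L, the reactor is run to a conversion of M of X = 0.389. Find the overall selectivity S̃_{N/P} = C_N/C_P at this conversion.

C_M = C_{M0}(1−X) = 3.086 mol/L.
Both paths are first order in M, so the instantaneous fraction to N is constant: dC_N/d(−C_M) = k₁/(k₁+k₂) = 0.7728.
C_N = 0.7728·(C_{M0}−C_M) = 0.7728×1.964 = 1.52 mol/L.
C_P = (C_{M0}−C_M)−C_N = 0.4464 mol/L; S̃_{N/P} = 1.518/0.4464 = 3.40.

3.40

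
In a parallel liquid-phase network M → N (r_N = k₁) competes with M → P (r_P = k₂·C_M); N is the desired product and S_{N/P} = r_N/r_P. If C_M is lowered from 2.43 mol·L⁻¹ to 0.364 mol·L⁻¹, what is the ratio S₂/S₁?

6.68

S_{N/P} = (k₁/k₂)·C_M⁻¹, so S₂/S₁ = (C_{M,2}/C_{M,1})⁻¹.
= 2.43/0.364 = 6.68.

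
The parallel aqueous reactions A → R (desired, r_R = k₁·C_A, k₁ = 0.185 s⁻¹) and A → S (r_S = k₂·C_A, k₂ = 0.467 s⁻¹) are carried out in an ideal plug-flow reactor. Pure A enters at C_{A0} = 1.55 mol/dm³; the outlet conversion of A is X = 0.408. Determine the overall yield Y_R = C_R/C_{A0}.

0.116

C_A = C_{A0}(1−X) = 0.9176 mol/dm³.
Both paths are first order in A, so the instantaneous fraction to R is constant: dC_R/d(−C_A) = k₁/(k₁+k₂) = 0.2837.
C_R = 0.2837·(C_{A0}−C_A) = 0.2837×0.6324 = 0.179 mol/dm³.
Y_R = C_R/C_{A0} = 0.1794/1.55 = 0.116.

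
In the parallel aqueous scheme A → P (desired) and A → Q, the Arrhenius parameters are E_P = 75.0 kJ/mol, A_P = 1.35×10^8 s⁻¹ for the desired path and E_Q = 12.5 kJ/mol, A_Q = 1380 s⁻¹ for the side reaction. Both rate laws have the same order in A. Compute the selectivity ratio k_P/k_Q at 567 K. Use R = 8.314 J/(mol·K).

0.171

k_P/k_Q = (A_P/A_Q)·exp[−(E_P−E_Q)/(RT)] = (A_P/A_Q)·exp[(E_Q−E_P)/(RT)].
(E_Q−E_P)/(RT) = (12.5−75.0)×10³/(8.314×567) = -62500/4714 = -13.26.
k_P/k_Q = (1.35×10^8/1380)·exp(-13.26) = 97826 × 1.746×10^-6 = 0.171.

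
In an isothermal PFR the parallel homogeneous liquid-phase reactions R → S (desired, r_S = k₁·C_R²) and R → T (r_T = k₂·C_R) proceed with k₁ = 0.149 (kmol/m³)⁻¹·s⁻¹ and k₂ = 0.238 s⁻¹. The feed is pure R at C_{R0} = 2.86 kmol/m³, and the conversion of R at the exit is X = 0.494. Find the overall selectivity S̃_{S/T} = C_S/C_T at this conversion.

C_R = C_{R0}(1−X) = 1.447 kmol/m³.
Along a PFR/batch, dC_T/dC_R = −r_T/(r_S+r_T) = −k₂/(k₂+k₁·C_R).
Integrating from C_{R0} to C_R: C_T = (0.238/0.149)·ln[(0.238+0.149·2.86)/(0.238+0.149·1.45)] = 1.597·ln(0.6641/0.4536) = 0.6089 kmol/m³.
Then C_S = (C_{R0}−C_R) − C_T = 1.413 − 0.6089 = 0.8039 kmol/m³.
S̃_{S/T} = C_S/C_T = 0.8039/0.6089 = 1.32.

1.32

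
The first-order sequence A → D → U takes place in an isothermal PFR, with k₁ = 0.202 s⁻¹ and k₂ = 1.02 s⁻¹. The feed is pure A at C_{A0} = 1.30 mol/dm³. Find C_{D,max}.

0.173 mol/dm³

For a first-order series the maximum intermediate yield is C_{D,max}/C_{A0} = (k₁/k₂)^[k₂/(k₂−k₁)].
= (0.202/1.02)^(1.02/(1.02−0.202)) = (0.1980)^(1.247) = 0.1328.
C_{D,max} = 0.1328×1.30 = 0.173 mol/dm³.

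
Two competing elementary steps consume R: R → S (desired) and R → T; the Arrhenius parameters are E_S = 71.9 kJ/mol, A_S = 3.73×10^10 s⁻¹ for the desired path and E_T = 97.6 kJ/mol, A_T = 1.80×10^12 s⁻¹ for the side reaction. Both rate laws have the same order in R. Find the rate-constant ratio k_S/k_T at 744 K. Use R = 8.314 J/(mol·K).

With equal orders, S_{S/T} = k_S/k_T = (A_S/A_T)·exp[(E_T−E_S)/(RT)].
(E_T−E_S)/(RT) = (97.6−71.9)×10³/(8.314×744) = 25700/6186 = 4.155.
k_S/k_T = (3.73×10^10/1.80×10^12)·exp(4.155) = 0.02072 × 63.74 = 1.32.

1.32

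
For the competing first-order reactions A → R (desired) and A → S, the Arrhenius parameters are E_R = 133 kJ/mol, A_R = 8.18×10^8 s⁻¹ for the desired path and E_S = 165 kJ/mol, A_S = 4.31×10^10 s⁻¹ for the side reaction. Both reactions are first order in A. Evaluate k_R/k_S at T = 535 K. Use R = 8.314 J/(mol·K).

With equal orders, S_{R/S} = k_R/k_S = (A_R/A_S)·exp[(E_S−E_R)/(RT)].
(E_S−E_R)/(RT) = (165−133)×10³/(8.314×535) = 32000/4448 = 7.194.
k_R/k_S = (8.18×10^8/4.31×10^10)·exp(7.194) = 0.01898 × 1332 = 25.3.

25.3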